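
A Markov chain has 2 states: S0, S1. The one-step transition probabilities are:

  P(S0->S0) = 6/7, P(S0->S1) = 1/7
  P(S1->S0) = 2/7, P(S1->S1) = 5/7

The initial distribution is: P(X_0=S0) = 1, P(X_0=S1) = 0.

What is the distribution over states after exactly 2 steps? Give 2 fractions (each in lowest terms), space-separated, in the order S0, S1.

Answer: 38/49 11/49

Derivation:
Propagating the distribution step by step (d_{t+1} = d_t * P):
d_0 = (S0=1, S1=0)
  d_1[S0] = 1*6/7 + 0*2/7 = 6/7
  d_1[S1] = 1*1/7 + 0*5/7 = 1/7
d_1 = (S0=6/7, S1=1/7)
  d_2[S0] = 6/7*6/7 + 1/7*2/7 = 38/49
  d_2[S1] = 6/7*1/7 + 1/7*5/7 = 11/49
d_2 = (S0=38/49, S1=11/49)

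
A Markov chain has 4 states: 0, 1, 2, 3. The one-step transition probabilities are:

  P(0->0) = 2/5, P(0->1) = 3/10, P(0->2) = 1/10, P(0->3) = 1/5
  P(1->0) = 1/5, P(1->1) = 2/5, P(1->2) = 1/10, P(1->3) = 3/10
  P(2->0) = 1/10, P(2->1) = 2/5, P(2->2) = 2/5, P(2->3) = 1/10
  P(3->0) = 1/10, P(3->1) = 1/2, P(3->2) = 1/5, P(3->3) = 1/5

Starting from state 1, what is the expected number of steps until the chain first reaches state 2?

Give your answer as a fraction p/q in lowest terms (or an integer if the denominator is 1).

Let h_i = expected steps to first reach 2 from state i.
Boundary: h_2 = 0.
First-step equations for the other states:
  h_0 = 1 + 2/5*h_0 + 3/10*h_1 + 1/10*h_2 + 1/5*h_3
  h_1 = 1 + 1/5*h_0 + 2/5*h_1 + 1/10*h_2 + 3/10*h_3
  h_3 = 1 + 1/10*h_0 + 1/2*h_1 + 1/5*h_2 + 1/5*h_3

Substituting h_2 = 0 and rearranging gives the linear system (I - Q) h = 1:
  [3/5, -3/10, -1/5] . (h_0, h_1, h_3) = 1
  [-1/5, 3/5, -3/10] . (h_0, h_1, h_3) = 1
  [-1/10, -1/2, 4/5] . (h_0, h_1, h_3) = 1

Solving yields:
  h_0 = 880/109
  h_1 = 870/109
  h_3 = 790/109

Starting state is 1, so the expected hitting time is h_1 = 870/109.

Answer: 870/109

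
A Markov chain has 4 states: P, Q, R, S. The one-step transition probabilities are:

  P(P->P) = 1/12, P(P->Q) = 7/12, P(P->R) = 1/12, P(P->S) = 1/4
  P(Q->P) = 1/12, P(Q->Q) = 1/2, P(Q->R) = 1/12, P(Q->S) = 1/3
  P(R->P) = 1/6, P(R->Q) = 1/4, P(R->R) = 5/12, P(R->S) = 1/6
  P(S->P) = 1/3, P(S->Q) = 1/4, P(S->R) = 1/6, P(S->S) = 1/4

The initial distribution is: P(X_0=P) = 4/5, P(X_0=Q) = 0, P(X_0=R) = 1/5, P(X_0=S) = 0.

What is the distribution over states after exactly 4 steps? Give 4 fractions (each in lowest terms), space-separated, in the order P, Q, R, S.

Propagating the distribution step by step (d_{t+1} = d_t * P):
d_0 = (P=4/5, Q=0, R=1/5, S=0)
  d_1[P] = 4/5*1/12 + 0*1/12 + 1/5*1/6 + 0*1/3 = 1/10
  d_1[Q] = 4/5*7/12 + 0*1/2 + 1/5*1/4 + 0*1/4 = 31/60
  d_1[R] = 4/5*1/12 + 0*1/12 + 1/5*5/12 + 0*1/6 = 3/20
  d_1[S] = 4/5*1/4 + 0*1/3 + 1/5*1/6 + 0*1/4 = 7/30
d_1 = (P=1/10, Q=31/60, R=3/20, S=7/30)
  d_2[P] = 1/10*1/12 + 31/60*1/12 + 3/20*1/6 + 7/30*1/3 = 37/240
  d_2[Q] = 1/10*7/12 + 31/60*1/2 + 3/20*1/4 + 7/30*1/4 = 33/80
  d_2[R] = 1/10*1/12 + 31/60*1/12 + 3/20*5/12 + 7/30*1/6 = 11/72
  d_2[S] = 1/10*1/4 + 31/60*1/3 + 3/20*1/6 + 7/30*1/4 = 101/360
d_2 = (P=37/240, Q=33/80, R=11/72, S=101/360)
  d_3[P] = 37/240*1/12 + 33/80*1/12 + 11/72*1/6 + 101/360*1/3 = 359/2160
  d_3[Q] = 37/240*7/12 + 33/80*1/2 + 11/72*1/4 + 101/360*1/4 = 233/576
  d_3[R] = 37/240*1/12 + 33/80*1/12 + 11/72*5/12 + 101/360*1/6 = 227/1440
  d_3[S] = 37/240*1/4 + 33/80*1/3 + 11/72*1/6 + 101/360*1/4 = 2347/8640
d_3 = (P=359/2160, Q=233/576, R=227/1440, S=2347/8640)
  d_4[P] = 359/2160*1/12 + 233/576*1/12 + 227/1440*1/6 + 2347/8640*1/3 = 5681/34560
  d_4[Q] = 359/2160*7/12 + 233/576*1/2 + 227/1440*1/4 + 2347/8640*1/4 = 42149/103680
  d_4[R] = 359/2160*1/12 + 233/576*1/12 + 227/1440*5/12 + 2347/8640*1/6 = 3287/20736
  d_4[S] = 359/2160*1/4 + 233/576*1/3 + 227/1440*1/6 + 2347/8640*1/4 = 1039/3840
d_4 = (P=5681/34560, Q=42149/103680, R=3287/20736, S=1039/3840)

Answer: 5681/34560 42149/103680 3287/20736 1039/3840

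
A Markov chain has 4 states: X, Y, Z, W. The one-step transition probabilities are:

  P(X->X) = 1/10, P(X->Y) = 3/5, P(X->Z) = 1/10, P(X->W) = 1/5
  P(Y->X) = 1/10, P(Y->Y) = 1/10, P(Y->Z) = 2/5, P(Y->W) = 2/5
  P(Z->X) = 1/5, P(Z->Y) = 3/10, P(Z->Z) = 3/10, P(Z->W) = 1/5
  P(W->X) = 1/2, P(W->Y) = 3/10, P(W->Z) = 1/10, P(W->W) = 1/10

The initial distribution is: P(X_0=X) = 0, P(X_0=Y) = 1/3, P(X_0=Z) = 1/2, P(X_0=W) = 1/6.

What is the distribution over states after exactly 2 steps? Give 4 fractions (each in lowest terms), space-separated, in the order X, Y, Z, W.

Answer: 23/100 191/600 23/100 133/600

Derivation:
Propagating the distribution step by step (d_{t+1} = d_t * P):
d_0 = (X=0, Y=1/3, Z=1/2, W=1/6)
  d_1[X] = 0*1/10 + 1/3*1/10 + 1/2*1/5 + 1/6*1/2 = 13/60
  d_1[Y] = 0*3/5 + 1/3*1/10 + 1/2*3/10 + 1/6*3/10 = 7/30
  d_1[Z] = 0*1/10 + 1/3*2/5 + 1/2*3/10 + 1/6*1/10 = 3/10
  d_1[W] = 0*1/5 + 1/3*2/5 + 1/2*1/5 + 1/6*1/10 = 1/4
d_1 = (X=13/60, Y=7/30, Z=3/10, W=1/4)
  d_2[X] = 13/60*1/10 + 7/30*1/10 + 3/10*1/5 + 1/4*1/2 = 23/100
  d_2[Y] = 13/60*3/5 + 7/30*1/10 + 3/10*3/10 + 1/4*3/10 = 191/600
  d_2[Z] = 13/60*1/10 + 7/30*2/5 + 3/10*3/10 + 1/4*1/10 = 23/100
  d_2[W] = 13/60*1/5 + 7/30*2/5 + 3/10*1/5 + 1/4*1/10 = 133/600
d_2 = (X=23/100, Y=191/600, Z=23/100, W=133/600)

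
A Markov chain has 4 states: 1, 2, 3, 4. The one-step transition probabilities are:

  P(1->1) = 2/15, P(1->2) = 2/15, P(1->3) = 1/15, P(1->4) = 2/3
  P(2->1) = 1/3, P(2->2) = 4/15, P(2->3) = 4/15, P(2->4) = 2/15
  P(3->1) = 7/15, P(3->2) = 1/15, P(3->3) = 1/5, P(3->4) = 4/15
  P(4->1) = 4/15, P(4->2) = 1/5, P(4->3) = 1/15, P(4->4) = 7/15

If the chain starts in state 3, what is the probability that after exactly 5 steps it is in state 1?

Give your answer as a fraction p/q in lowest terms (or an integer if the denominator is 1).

Answer: 202517/759375

Derivation:
Computing P^5 by repeated multiplication:
P^1 =
  1: [2/15, 2/15, 1/15, 2/3]
  2: [1/3, 4/15, 4/15, 2/15]
  3: [7/15, 1/15, 1/5, 4/15]
  4: [4/15, 1/5, 1/15, 7/15]
P^2 =
  1: [61/225, 43/225, 23/225, 98/225]
  2: [22/75, 4/25, 7/45, 88/225]
  3: [56/225, 11/75, 8/75, 112/225]
  4: [58/225, 14/75, 26/225, 11/25]
P^3 =
  1: [178/675, 611/3375, 16/135, 1474/3375]
  2: [101/375, 23/135, 403/3375, 496/1125]
  3: [893/3375, 604/3375, 124/1125, 502/1125]
  4: [904/3375, 607/3375, 403/3375, 487/1125]
P^4 =
  1: [13531/50625, 9046/50625, 6008/50625, 4408/10125]
  2: [13466/50625, 599/3375, 5906/50625, 22268/50625]
  3: [4478/16875, 9092/50625, 659/5625, 22168/50625]
  4: [13508/50625, 9022/50625, 6002/50625, 22093/50625]
P^5 =
  1: [202508/759375, 135374/759375, 89779/759375, 331714/759375]
  2: [202271/759375, 45194/253125, 89392/759375, 22142/50625]
  3: [202517/759375, 135671/759375, 29921/253125, 331424/759375]
  4: [67504/253125, 27077/151875, 17939/151875, 331783/759375]

(P^5)[3 -> 1] = 202517/759375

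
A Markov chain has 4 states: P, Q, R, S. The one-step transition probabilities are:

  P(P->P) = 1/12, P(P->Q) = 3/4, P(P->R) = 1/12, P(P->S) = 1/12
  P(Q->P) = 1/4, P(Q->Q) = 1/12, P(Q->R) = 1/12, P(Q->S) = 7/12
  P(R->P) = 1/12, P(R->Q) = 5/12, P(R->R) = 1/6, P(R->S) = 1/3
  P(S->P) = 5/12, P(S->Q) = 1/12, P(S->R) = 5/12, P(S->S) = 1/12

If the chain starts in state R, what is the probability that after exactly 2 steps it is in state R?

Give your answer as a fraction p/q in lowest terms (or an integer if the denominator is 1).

Computing P^2 by repeated multiplication:
P^1 =
  P: [1/12, 3/4, 1/12, 1/12]
  Q: [1/4, 1/12, 1/12, 7/12]
  R: [1/12, 5/12, 1/6, 1/3]
  S: [5/12, 1/12, 5/12, 1/12]
P^2 =
  P: [17/72, 1/6, 17/144, 23/48]
  Q: [7/24, 5/18, 41/144, 7/48]
  R: [19/72, 7/36, 5/24, 1/3]
  S: [1/8, 1/2, 7/48, 11/48]

(P^2)[R -> R] = 5/24

Answer: 5/24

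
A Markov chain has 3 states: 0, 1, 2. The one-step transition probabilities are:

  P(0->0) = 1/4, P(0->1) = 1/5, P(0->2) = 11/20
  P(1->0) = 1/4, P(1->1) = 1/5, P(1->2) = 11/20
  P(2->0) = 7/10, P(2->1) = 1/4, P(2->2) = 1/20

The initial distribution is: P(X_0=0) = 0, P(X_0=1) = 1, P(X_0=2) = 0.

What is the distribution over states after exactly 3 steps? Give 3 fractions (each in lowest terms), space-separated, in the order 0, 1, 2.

Answer: 299/800 171/800 33/80

Derivation:
Propagating the distribution step by step (d_{t+1} = d_t * P):
d_0 = (0=0, 1=1, 2=0)
  d_1[0] = 0*1/4 + 1*1/4 + 0*7/10 = 1/4
  d_1[1] = 0*1/5 + 1*1/5 + 0*1/4 = 1/5
  d_1[2] = 0*11/20 + 1*11/20 + 0*1/20 = 11/20
d_1 = (0=1/4, 1=1/5, 2=11/20)
  d_2[0] = 1/4*1/4 + 1/5*1/4 + 11/20*7/10 = 199/400
  d_2[1] = 1/4*1/5 + 1/5*1/5 + 11/20*1/4 = 91/400
  d_2[2] = 1/4*11/20 + 1/5*11/20 + 11/20*1/20 = 11/40
d_2 = (0=199/400, 1=91/400, 2=11/40)
  d_3[0] = 199/400*1/4 + 91/400*1/4 + 11/40*7/10 = 299/800
  d_3[1] = 199/400*1/5 + 91/400*1/5 + 11/40*1/4 = 171/800
  d_3[2] = 199/400*11/20 + 91/400*11/20 + 11/40*1/20 = 33/80
d_3 = (0=299/800, 1=171/800, 2=33/80)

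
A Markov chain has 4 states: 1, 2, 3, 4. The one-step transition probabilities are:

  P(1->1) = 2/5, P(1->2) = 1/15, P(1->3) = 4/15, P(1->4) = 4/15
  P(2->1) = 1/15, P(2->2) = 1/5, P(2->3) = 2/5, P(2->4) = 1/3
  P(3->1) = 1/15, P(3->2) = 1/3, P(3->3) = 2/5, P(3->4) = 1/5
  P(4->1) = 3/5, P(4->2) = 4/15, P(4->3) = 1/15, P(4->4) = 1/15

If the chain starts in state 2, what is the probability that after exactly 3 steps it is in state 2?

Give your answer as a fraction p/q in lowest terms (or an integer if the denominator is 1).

Answer: 241/1125

Derivation:
Computing P^3 by repeated multiplication:
P^1 =
  1: [2/5, 1/15, 4/15, 4/15]
  2: [1/15, 1/5, 2/5, 1/3]
  3: [1/15, 1/3, 2/5, 1/5]
  4: [3/5, 4/15, 1/15, 1/15]
P^2 =
  1: [77/225, 1/5, 58/225, 1/5]
  2: [4/15, 4/15, 7/25, 14/75]
  3: [44/225, 58/225, 73/225, 2/9]
  4: [68/225, 2/15, 67/225, 4/15]
P^3 =
  1: [194/675, 682/3375, 971/3375, 752/3375]
  2: [287/1125, 241/1125, 68/225, 257/1125]
  3: [169/675, 29/125, 1012/3375, 49/225]
  4: [209/675, 733/3375, 914/3375, 683/3375]

(P^3)[2 -> 2] = 241/1125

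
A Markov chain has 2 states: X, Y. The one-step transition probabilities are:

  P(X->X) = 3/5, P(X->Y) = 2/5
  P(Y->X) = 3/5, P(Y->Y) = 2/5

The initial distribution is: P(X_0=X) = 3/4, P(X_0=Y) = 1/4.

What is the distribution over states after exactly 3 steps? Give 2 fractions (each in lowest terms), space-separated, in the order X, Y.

Propagating the distribution step by step (d_{t+1} = d_t * P):
d_0 = (X=3/4, Y=1/4)
  d_1[X] = 3/4*3/5 + 1/4*3/5 = 3/5
  d_1[Y] = 3/4*2/5 + 1/4*2/5 = 2/5
d_1 = (X=3/5, Y=2/5)
  d_2[X] = 3/5*3/5 + 2/5*3/5 = 3/5
  d_2[Y] = 3/5*2/5 + 2/5*2/5 = 2/5
d_2 = (X=3/5, Y=2/5)
  d_3[X] = 3/5*3/5 + 2/5*3/5 = 3/5
  d_3[Y] = 3/5*2/5 + 2/5*2/5 = 2/5
d_3 = (X=3/5, Y=2/5)

Answer: 3/5 2/5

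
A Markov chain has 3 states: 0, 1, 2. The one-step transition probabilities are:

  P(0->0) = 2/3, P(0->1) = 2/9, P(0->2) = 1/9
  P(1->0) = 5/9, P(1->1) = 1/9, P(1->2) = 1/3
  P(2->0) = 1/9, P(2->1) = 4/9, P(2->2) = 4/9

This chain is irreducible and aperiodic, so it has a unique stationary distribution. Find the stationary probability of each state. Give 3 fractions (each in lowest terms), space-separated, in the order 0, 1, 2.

The stationary distribution satisfies pi = pi * P, i.e.:
  pi_0 = 2/3*pi_0 + 5/9*pi_1 + 1/9*pi_2
  pi_1 = 2/9*pi_0 + 1/9*pi_1 + 4/9*pi_2
  pi_2 = 1/9*pi_0 + 1/3*pi_1 + 4/9*pi_2
with normalization: pi_0 + pi_1 + pi_2 = 1.

Using the first 2 balance equations plus normalization, the linear system A*pi = b is:
  [-1/3, 5/9, 1/9] . pi = 0
  [2/9, -8/9, 4/9] . pi = 0
  [1, 1, 1] . pi = 1

Solving yields:
  pi_0 = 1/2
  pi_1 = 1/4
  pi_2 = 1/4

Verification (pi * P):
  1/2*2/3 + 1/4*5/9 + 1/4*1/9 = 1/2 = pi_0  (ok)
  1/2*2/9 + 1/4*1/9 + 1/4*4/9 = 1/4 = pi_1  (ok)
  1/2*1/9 + 1/4*1/3 + 1/4*4/9 = 1/4 = pi_2  (ok)

Answer: 1/2 1/4 1/4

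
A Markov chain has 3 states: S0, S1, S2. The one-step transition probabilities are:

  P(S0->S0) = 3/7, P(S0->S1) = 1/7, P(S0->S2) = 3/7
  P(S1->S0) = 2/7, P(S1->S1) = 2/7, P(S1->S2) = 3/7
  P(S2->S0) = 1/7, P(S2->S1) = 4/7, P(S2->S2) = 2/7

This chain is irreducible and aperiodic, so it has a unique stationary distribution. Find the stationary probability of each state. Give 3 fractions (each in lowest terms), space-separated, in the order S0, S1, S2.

The stationary distribution satisfies pi = pi * P, i.e.:
  pi_S0 = 3/7*pi_S0 + 2/7*pi_S1 + 1/7*pi_S2
  pi_S1 = 1/7*pi_S0 + 2/7*pi_S1 + 4/7*pi_S2
  pi_S2 = 3/7*pi_S0 + 3/7*pi_S1 + 2/7*pi_S2
with normalization: pi_S0 + pi_S1 + pi_S2 = 1.

Using the first 2 balance equations plus normalization, the linear system A*pi = b is:
  [-4/7, 2/7, 1/7] . pi = 0
  [1/7, -5/7, 4/7] . pi = 0
  [1, 1, 1] . pi = 1

Solving yields:
  pi_S0 = 13/48
  pi_S1 = 17/48
  pi_S2 = 3/8

Verification (pi * P):
  13/48*3/7 + 17/48*2/7 + 3/8*1/7 = 13/48 = pi_S0  (ok)
  13/48*1/7 + 17/48*2/7 + 3/8*4/7 = 17/48 = pi_S1  (ok)
  13/48*3/7 + 17/48*3/7 + 3/8*2/7 = 3/8 = pi_S2  (ok)

Answer: 13/48 17/48 3/8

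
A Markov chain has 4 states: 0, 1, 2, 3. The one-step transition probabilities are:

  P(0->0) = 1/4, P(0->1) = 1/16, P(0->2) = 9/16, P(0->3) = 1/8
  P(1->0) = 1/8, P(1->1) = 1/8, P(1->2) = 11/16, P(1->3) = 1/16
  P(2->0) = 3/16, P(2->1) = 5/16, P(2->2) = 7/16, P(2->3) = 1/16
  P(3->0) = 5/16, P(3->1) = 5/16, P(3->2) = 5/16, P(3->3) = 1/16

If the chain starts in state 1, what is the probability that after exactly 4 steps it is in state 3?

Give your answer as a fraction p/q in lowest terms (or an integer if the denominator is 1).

Answer: 1221/16384

Derivation:
Computing P^4 by repeated multiplication:
P^1 =
  0: [1/4, 1/16, 9/16, 1/8]
  1: [1/8, 1/8, 11/16, 1/16]
  2: [3/16, 5/16, 7/16, 1/16]
  3: [5/16, 5/16, 5/16, 1/16]
P^2 =
  0: [55/256, 61/256, 15/32, 5/64]
  1: [25/128, 33/128, 61/128, 9/128]
  2: [3/16, 53/256, 17/32, 19/256]
  3: [25/128, 45/256, 35/64, 21/256]
P^3 =
  0: [401/2048, 877/4096, 1053/2048, 311/4096]
  1: [197/1024, 441/2048, 265/512, 153/2048]
  2: [801/4096, 929/4096, 1031/2048, 19/256]
  3: [815/4096, 945/4096, 1015/2048, 153/2048]
P^4 =
  0: [12835/65536, 14641/65536, 16581/32768, 2449/32768]
  1: [6403/32768, 7341/32768, 8291/16384, 1221/16384]
  2: [399/2048, 14489/65536, 16691/32768, 4897/65536]
  3: [6385/32768, 14385/65536, 16735/32768, 4911/65536]

(P^4)[1 -> 3] = 1221/16384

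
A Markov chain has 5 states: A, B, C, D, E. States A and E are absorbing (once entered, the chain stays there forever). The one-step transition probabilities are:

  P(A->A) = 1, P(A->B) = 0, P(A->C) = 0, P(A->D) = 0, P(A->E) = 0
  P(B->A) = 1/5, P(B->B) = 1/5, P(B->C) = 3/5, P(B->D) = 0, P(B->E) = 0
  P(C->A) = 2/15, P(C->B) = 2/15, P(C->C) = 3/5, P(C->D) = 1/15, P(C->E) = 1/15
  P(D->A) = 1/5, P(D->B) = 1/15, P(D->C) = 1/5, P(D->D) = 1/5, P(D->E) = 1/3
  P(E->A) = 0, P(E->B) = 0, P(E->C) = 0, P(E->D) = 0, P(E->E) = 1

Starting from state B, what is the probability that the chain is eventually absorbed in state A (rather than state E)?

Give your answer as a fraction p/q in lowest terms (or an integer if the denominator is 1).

Answer: 50/67

Derivation:
Let a_i = P(absorbed in A | start in state i).
Boundary conditions: a_A = 1, a_E = 0.
For each transient state i, a_i = sum_j P(i->j) * a_j:
  a_B = 1/5*a_A + 1/5*a_B + 3/5*a_C + 0*a_D + 0*a_E
  a_C = 2/15*a_A + 2/15*a_B + 3/5*a_C + 1/15*a_D + 1/15*a_E
  a_D = 1/5*a_A + 1/15*a_B + 1/5*a_C + 1/5*a_D + 1/3*a_E

Substituting a_A = 1 and a_E = 0, rearrange to (I - Q) a = r where r[i] = P(i -> A):
  [4/5, -3/5, 0] . (a_B, a_C, a_D) = 1/5
  [-2/15, 2/5, -1/15] . (a_B, a_C, a_D) = 2/15
  [-1/15, -1/5, 4/5] . (a_B, a_C, a_D) = 1/5

Solving yields:
  a_B = 50/67
  a_C = 133/201
  a_D = 32/67

Starting state is B, so the absorption probability is a_B = 50/67.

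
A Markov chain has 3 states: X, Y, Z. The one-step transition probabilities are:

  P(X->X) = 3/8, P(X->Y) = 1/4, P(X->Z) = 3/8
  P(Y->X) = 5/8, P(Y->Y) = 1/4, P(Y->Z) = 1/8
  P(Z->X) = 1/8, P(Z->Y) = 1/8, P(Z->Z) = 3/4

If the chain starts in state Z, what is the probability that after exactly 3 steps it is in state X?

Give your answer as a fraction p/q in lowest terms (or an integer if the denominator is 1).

Answer: 33/128

Derivation:
Computing P^3 by repeated multiplication:
P^1 =
  X: [3/8, 1/4, 3/8]
  Y: [5/8, 1/4, 1/8]
  Z: [1/8, 1/8, 3/4]
P^2 =
  X: [11/32, 13/64, 29/64]
  Y: [13/32, 15/64, 23/64]
  Z: [7/32, 5/32, 5/8]
P^3 =
  X: [5/16, 99/512, 253/512]
  Y: [11/32, 105/512, 231/512]
  Z: [33/128, 11/64, 73/128]

(P^3)[Z -> X] = 33/128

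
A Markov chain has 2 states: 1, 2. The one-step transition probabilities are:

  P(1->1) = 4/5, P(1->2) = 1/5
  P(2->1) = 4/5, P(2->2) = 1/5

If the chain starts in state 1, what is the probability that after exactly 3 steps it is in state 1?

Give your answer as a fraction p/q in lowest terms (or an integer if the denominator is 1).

Answer: 4/5

Derivation:
Computing P^3 by repeated multiplication:
P^1 =
  1: [4/5, 1/5]
  2: [4/5, 1/5]
P^2 =
  1: [4/5, 1/5]
  2: [4/5, 1/5]
P^3 =
  1: [4/5, 1/5]
  2: [4/5, 1/5]

(P^3)[1 -> 1] = 4/5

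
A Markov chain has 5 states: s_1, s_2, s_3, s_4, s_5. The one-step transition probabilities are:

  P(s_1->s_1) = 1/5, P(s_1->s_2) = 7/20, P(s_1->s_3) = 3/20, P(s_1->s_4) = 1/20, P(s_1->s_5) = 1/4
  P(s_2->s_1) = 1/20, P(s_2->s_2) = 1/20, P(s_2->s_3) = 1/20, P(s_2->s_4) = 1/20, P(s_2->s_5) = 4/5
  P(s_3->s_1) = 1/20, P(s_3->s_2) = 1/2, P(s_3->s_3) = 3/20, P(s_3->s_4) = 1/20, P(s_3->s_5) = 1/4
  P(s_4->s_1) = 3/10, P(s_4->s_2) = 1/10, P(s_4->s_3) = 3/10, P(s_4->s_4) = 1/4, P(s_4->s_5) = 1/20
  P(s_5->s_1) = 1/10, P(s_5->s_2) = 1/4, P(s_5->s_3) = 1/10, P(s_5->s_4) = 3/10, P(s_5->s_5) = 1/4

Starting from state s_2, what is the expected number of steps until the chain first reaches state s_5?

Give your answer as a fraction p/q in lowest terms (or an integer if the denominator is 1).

Let h_i = expected steps to first reach s_5 from state i.
Boundary: h_s_5 = 0.
First-step equations for the other states:
  h_s_1 = 1 + 1/5*h_s_1 + 7/20*h_s_2 + 3/20*h_s_3 + 1/20*h_s_4 + 1/4*h_s_5
  h_s_2 = 1 + 1/20*h_s_1 + 1/20*h_s_2 + 1/20*h_s_3 + 1/20*h_s_4 + 4/5*h_s_5
  h_s_3 = 1 + 1/20*h_s_1 + 1/2*h_s_2 + 3/20*h_s_3 + 1/20*h_s_4 + 1/4*h_s_5
  h_s_4 = 1 + 3/10*h_s_1 + 1/10*h_s_2 + 3/10*h_s_3 + 1/4*h_s_4 + 1/20*h_s_5

Substituting h_s_5 = 0 and rearranging gives the linear system (I - Q) h = 1:
  [4/5, -7/20, -3/20, -1/20] . (h_s_1, h_s_2, h_s_3, h_s_4) = 1
  [-1/20, 19/20, -1/20, -1/20] . (h_s_1, h_s_2, h_s_3, h_s_4) = 1
  [-1/20, -1/2, 17/20, -1/20] . (h_s_1, h_s_2, h_s_3, h_s_4) = 1
  [-3/10, -1/10, -3/10, 3/4] . (h_s_1, h_s_2, h_s_3, h_s_4) = 1

Solving yields:
  h_s_1 = 168320/65199
  h_s_2 = 32640/21733
  h_s_3 = 157760/65199
  h_s_4 = 230420/65199

Starting state is s_2, so the expected hitting time is h_s_2 = 32640/21733.

Answer: 32640/21733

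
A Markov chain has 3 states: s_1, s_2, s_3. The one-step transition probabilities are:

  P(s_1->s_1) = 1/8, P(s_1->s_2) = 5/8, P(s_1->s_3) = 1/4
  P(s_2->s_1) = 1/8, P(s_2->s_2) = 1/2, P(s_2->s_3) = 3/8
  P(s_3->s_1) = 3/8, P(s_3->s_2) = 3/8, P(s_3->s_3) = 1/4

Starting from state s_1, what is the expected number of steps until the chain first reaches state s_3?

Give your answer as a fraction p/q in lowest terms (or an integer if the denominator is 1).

Let h_i = expected steps to first reach s_3 from state i.
Boundary: h_s_3 = 0.
First-step equations for the other states:
  h_s_1 = 1 + 1/8*h_s_1 + 5/8*h_s_2 + 1/4*h_s_3
  h_s_2 = 1 + 1/8*h_s_1 + 1/2*h_s_2 + 3/8*h_s_3

Substituting h_s_3 = 0 and rearranging gives the linear system (I - Q) h = 1:
  [7/8, -5/8] . (h_s_1, h_s_2) = 1
  [-1/8, 1/2] . (h_s_1, h_s_2) = 1

Solving yields:
  h_s_1 = 72/23
  h_s_2 = 64/23

Starting state is s_1, so the expected hitting time is h_s_1 = 72/23.

Answer: 72/23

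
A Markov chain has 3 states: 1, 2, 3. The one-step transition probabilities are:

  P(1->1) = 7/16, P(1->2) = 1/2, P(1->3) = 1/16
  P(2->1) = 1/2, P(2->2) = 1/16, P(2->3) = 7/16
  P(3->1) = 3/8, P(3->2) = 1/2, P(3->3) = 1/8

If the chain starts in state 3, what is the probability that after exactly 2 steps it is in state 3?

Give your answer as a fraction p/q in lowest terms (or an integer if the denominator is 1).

Answer: 33/128

Derivation:
Computing P^2 by repeated multiplication:
P^1 =
  1: [7/16, 1/2, 1/16]
  2: [1/2, 1/16, 7/16]
  3: [3/8, 1/2, 1/8]
P^2 =
  1: [119/256, 9/32, 65/256]
  2: [53/128, 121/256, 29/256]
  3: [59/128, 9/32, 33/128]

(P^2)[3 -> 3] = 33/128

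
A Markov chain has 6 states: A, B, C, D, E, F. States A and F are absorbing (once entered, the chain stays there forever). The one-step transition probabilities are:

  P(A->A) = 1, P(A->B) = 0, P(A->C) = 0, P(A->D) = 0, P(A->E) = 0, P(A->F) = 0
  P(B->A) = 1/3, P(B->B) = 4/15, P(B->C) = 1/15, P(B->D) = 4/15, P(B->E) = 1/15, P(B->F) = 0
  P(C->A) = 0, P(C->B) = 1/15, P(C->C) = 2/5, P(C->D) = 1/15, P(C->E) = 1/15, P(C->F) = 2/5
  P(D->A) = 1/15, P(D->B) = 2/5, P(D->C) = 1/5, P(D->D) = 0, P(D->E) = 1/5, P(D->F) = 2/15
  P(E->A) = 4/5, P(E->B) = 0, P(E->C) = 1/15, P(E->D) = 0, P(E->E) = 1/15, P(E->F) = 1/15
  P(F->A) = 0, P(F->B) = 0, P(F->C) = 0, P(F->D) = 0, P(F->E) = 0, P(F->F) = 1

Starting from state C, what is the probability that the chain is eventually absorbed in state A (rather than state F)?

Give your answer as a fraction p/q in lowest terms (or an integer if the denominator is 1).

Let a_i = P(absorbed in A | start in state i).
Boundary conditions: a_A = 1, a_F = 0.
For each transient state i, a_i = sum_j P(i->j) * a_j:
  a_B = 1/3*a_A + 4/15*a_B + 1/15*a_C + 4/15*a_D + 1/15*a_E + 0*a_F
  a_C = 0*a_A + 1/15*a_B + 2/5*a_C + 1/15*a_D + 1/15*a_E + 2/5*a_F
  a_D = 1/15*a_A + 2/5*a_B + 1/5*a_C + 0*a_D + 1/5*a_E + 2/15*a_F
  a_E = 4/5*a_A + 0*a_B + 1/15*a_C + 0*a_D + 1/15*a_E + 1/15*a_F

Substituting a_A = 1 and a_F = 0, rearrange to (I - Q) a = r where r[i] = P(i -> A):
  [11/15, -1/15, -4/15, -1/15] . (a_B, a_C, a_D, a_E) = 1/3
  [-1/15, 3/5, -1/15, -1/15] . (a_B, a_C, a_D, a_E) = 0
  [-2/5, -1/5, 1, -1/5] . (a_B, a_C, a_D, a_E) = 1/15
  [0, -1/15, 0, 14/15] . (a_B, a_C, a_D, a_E) = 4/5

Solving yields:
  a_B = 2581/3327
  a_C = 1388/5545
  a_D = 2003/3327
  a_E = 4852/5545

Starting state is C, so the absorption probability is a_C = 1388/5545.

Answer: 1388/5545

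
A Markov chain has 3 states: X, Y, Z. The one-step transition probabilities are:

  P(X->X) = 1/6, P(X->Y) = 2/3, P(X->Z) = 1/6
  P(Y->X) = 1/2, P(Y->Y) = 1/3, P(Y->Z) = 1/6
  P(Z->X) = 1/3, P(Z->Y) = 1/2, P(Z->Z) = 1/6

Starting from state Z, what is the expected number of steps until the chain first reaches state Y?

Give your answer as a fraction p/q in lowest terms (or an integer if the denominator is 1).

Let h_i = expected steps to first reach Y from state i.
Boundary: h_Y = 0.
First-step equations for the other states:
  h_X = 1 + 1/6*h_X + 2/3*h_Y + 1/6*h_Z
  h_Z = 1 + 1/3*h_X + 1/2*h_Y + 1/6*h_Z

Substituting h_Y = 0 and rearranging gives the linear system (I - Q) h = 1:
  [5/6, -1/6] . (h_X, h_Z) = 1
  [-1/3, 5/6] . (h_X, h_Z) = 1

Solving yields:
  h_X = 36/23
  h_Z = 42/23

Starting state is Z, so the expected hitting time is h_Z = 42/23.

Answer: 42/23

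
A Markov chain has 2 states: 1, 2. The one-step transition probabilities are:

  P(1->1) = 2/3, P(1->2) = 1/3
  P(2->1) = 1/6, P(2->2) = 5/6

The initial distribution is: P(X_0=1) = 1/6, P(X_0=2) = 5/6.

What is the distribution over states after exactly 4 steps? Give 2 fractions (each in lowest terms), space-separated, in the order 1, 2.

Propagating the distribution step by step (d_{t+1} = d_t * P):
d_0 = (1=1/6, 2=5/6)
  d_1[1] = 1/6*2/3 + 5/6*1/6 = 1/4
  d_1[2] = 1/6*1/3 + 5/6*5/6 = 3/4
d_1 = (1=1/4, 2=3/4)
  d_2[1] = 1/4*2/3 + 3/4*1/6 = 7/24
  d_2[2] = 1/4*1/3 + 3/4*5/6 = 17/24
d_2 = (1=7/24, 2=17/24)
  d_3[1] = 7/24*2/3 + 17/24*1/6 = 5/16
  d_3[2] = 7/24*1/3 + 17/24*5/6 = 11/16
d_3 = (1=5/16, 2=11/16)
  d_4[1] = 5/16*2/3 + 11/16*1/6 = 31/96
  d_4[2] = 5/16*1/3 + 11/16*5/6 = 65/96
d_4 = (1=31/96, 2=65/96)

Answer: 31/96 65/96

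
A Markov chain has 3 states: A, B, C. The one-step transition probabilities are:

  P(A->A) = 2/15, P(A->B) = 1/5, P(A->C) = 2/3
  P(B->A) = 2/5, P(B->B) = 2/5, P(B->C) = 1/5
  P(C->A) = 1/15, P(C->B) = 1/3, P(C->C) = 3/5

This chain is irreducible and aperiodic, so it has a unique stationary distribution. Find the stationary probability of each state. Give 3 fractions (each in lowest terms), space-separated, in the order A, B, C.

Answer: 39/206 34/103 99/206

Derivation:
The stationary distribution satisfies pi = pi * P, i.e.:
  pi_A = 2/15*pi_A + 2/5*pi_B + 1/15*pi_C
  pi_B = 1/5*pi_A + 2/5*pi_B + 1/3*pi_C
  pi_C = 2/3*pi_A + 1/5*pi_B + 3/5*pi_C
with normalization: pi_A + pi_B + pi_C = 1.

Using the first 2 balance equations plus normalization, the linear system A*pi = b is:
  [-13/15, 2/5, 1/15] . pi = 0
  [1/5, -3/5, 1/3] . pi = 0
  [1, 1, 1] . pi = 1

Solving yields:
  pi_A = 39/206
  pi_B = 34/103
  pi_C = 99/206

Verification (pi * P):
  39/206*2/15 + 34/103*2/5 + 99/206*1/15 = 39/206 = pi_A  (ok)
  39/206*1/5 + 34/103*2/5 + 99/206*1/3 = 34/103 = pi_B  (ok)
  39/206*2/3 + 34/103*1/5 + 99/206*3/5 = 99/206 = pi_C  (ok)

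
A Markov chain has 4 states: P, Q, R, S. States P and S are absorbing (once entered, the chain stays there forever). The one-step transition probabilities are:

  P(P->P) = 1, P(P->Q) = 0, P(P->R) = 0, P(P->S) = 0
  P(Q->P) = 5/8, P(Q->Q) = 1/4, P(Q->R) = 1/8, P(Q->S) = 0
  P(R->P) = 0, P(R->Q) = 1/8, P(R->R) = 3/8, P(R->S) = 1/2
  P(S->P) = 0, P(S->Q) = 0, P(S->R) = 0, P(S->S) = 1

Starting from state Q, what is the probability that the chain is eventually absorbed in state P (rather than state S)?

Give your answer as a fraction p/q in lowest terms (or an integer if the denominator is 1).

Let a_i = P(absorbed in P | start in state i).
Boundary conditions: a_P = 1, a_S = 0.
For each transient state i, a_i = sum_j P(i->j) * a_j:
  a_Q = 5/8*a_P + 1/4*a_Q + 1/8*a_R + 0*a_S
  a_R = 0*a_P + 1/8*a_Q + 3/8*a_R + 1/2*a_S

Substituting a_P = 1 and a_S = 0, rearrange to (I - Q) a = r where r[i] = P(i -> P):
  [3/4, -1/8] . (a_Q, a_R) = 5/8
  [-1/8, 5/8] . (a_Q, a_R) = 0

Solving yields:
  a_Q = 25/29
  a_R = 5/29

Starting state is Q, so the absorption probability is a_Q = 25/29.

Answer: 25/29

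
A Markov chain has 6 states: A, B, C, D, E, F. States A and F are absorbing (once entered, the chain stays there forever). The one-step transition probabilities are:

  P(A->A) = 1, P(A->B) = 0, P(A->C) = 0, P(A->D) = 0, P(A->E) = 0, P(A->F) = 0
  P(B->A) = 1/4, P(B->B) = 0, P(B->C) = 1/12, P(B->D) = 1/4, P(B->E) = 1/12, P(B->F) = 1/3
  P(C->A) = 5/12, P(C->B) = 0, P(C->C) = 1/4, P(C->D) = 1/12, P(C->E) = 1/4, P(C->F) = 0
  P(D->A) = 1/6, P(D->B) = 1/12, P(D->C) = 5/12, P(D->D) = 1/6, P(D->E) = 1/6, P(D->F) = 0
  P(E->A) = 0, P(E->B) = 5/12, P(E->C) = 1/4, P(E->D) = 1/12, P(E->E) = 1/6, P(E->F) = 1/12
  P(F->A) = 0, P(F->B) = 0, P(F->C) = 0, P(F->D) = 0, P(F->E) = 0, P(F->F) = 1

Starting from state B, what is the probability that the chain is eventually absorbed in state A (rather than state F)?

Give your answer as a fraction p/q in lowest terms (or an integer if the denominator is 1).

Answer: 1051/1826

Derivation:
Let a_i = P(absorbed in A | start in state i).
Boundary conditions: a_A = 1, a_F = 0.
For each transient state i, a_i = sum_j P(i->j) * a_j:
  a_B = 1/4*a_A + 0*a_B + 1/12*a_C + 1/4*a_D + 1/12*a_E + 1/3*a_F
  a_C = 5/12*a_A + 0*a_B + 1/4*a_C + 1/12*a_D + 1/4*a_E + 0*a_F
  a_D = 1/6*a_A + 1/12*a_B + 5/12*a_C + 1/6*a_D + 1/6*a_E + 0*a_F
  a_E = 0*a_A + 5/12*a_B + 1/4*a_C + 1/12*a_D + 1/6*a_E + 1/12*a_F

Substituting a_A = 1 and a_F = 0, rearrange to (I - Q) a = r where r[i] = P(i -> A):
  [1, -1/12, -1/4, -1/12] . (a_B, a_C, a_D, a_E) = 1/4
  [0, 3/4, -1/12, -1/4] . (a_B, a_C, a_D, a_E) = 5/12
  [-1/12, -5/12, 5/6, -1/6] . (a_B, a_C, a_D, a_E) = 1/6
  [-5/12, -1/4, -1/12, 5/6] . (a_B, a_C, a_D, a_E) = 0

Solving yields:
  a_B = 1051/1826
  a_C = 1559/1826
  a_D = 739/913
  a_E = 1141/1826

Starting state is B, so the absorption probability is a_B = 1051/1826.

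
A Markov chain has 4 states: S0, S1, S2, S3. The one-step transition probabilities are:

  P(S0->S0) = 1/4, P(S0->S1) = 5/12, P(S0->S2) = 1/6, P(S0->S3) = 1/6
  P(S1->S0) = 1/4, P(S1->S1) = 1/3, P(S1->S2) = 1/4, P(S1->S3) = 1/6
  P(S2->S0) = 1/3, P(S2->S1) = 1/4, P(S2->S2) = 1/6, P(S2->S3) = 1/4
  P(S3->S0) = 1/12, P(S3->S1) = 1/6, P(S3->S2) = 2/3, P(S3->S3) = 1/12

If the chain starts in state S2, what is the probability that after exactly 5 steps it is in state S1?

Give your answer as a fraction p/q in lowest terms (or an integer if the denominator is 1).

Computing P^5 by repeated multiplication:
P^1 =
  S0: [1/4, 5/12, 1/6, 1/6]
  S1: [1/4, 1/3, 1/4, 1/6]
  S2: [1/3, 1/4, 1/6, 1/4]
  S3: [1/12, 1/6, 2/3, 1/12]
P^2 =
  S0: [17/72, 5/16, 41/144, 1/6]
  S1: [35/144, 11/36, 5/18, 25/144]
  S2: [2/9, 11/36, 5/16, 23/144]
  S3: [7/24, 13/48, 2/9, 31/144]
P^3 =
  S0: [425/1728, 521/1728, 53/192, 305/1728]
  S1: [211/864, 521/1728, 241/864, 101/576]
  S2: [431/1728, 517/1728, 235/864, 155/864]
  S3: [67/288, 131/432, 19/64, 289/1728]
P^4 =
  S0: [5051/20736, 3125/10368, 5807/20736, 907/5184]
  S1: [1265/5184, 347/1152, 5795/20736, 3635/20736]
  S2: [839/3456, 6253/20736, 5833/20736, 113/648]
  S3: [5119/20736, 6223/20736, 2857/10368, 115/648]
P^5 =
  S0: [6751/27648, 18733/62208, 34745/124416, 43651/248832]
  S1: [60733/248832, 74939/248832, 2897/10368, 101/576]
  S2: [60809/248832, 24971/82944, 69421/248832, 14563/82944]
  S3: [30281/124416, 74989/248832, 69775/248832, 2417/13824]

(P^5)[S2 -> S1] = 24971/82944

Answer: 24971/82944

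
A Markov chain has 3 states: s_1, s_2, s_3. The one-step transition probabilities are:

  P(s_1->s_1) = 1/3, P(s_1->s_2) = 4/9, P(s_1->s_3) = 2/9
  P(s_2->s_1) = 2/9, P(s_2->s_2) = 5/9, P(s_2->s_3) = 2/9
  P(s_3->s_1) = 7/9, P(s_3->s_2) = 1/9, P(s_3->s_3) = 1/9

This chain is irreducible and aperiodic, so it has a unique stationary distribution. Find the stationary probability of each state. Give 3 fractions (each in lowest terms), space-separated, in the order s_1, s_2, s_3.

The stationary distribution satisfies pi = pi * P, i.e.:
  pi_s_1 = 1/3*pi_s_1 + 2/9*pi_s_2 + 7/9*pi_s_3
  pi_s_2 = 4/9*pi_s_1 + 5/9*pi_s_2 + 1/9*pi_s_3
  pi_s_3 = 2/9*pi_s_1 + 2/9*pi_s_2 + 1/9*pi_s_3
with normalization: pi_s_1 + pi_s_2 + pi_s_3 = 1.

Using the first 2 balance equations plus normalization, the linear system A*pi = b is:
  [-2/3, 2/9, 7/9] . pi = 0
  [4/9, -4/9, 1/9] . pi = 0
  [1, 1, 1] . pi = 1

Solving yields:
  pi_s_1 = 3/8
  pi_s_2 = 17/40
  pi_s_3 = 1/5

Verification (pi * P):
  3/8*1/3 + 17/40*2/9 + 1/5*7/9 = 3/8 = pi_s_1  (ok)
  3/8*4/9 + 17/40*5/9 + 1/5*1/9 = 17/40 = pi_s_2  (ok)
  3/8*2/9 + 17/40*2/9 + 1/5*1/9 = 1/5 = pi_s_3  (ok)

Answer: 3/8 17/40 1/5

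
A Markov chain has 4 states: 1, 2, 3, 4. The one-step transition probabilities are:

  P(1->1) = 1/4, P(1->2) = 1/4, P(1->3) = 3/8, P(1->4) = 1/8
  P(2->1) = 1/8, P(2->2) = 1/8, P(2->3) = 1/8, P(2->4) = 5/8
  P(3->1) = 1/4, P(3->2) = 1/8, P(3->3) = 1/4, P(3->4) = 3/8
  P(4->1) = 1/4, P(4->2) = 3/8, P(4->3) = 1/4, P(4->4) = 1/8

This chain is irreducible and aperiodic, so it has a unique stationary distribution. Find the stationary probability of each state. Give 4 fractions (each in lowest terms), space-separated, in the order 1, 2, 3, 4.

The stationary distribution satisfies pi = pi * P, i.e.:
  pi_1 = 1/4*pi_1 + 1/8*pi_2 + 1/4*pi_3 + 1/4*pi_4
  pi_2 = 1/4*pi_1 + 1/8*pi_2 + 1/8*pi_3 + 3/8*pi_4
  pi_3 = 3/8*pi_1 + 1/8*pi_2 + 1/4*pi_3 + 1/4*pi_4
  pi_4 = 1/8*pi_1 + 5/8*pi_2 + 3/8*pi_3 + 1/8*pi_4
with normalization: pi_1 + pi_2 + pi_3 + pi_4 = 1.

Using the first 3 balance equations plus normalization, the linear system A*pi = b is:
  [-3/4, 1/8, 1/4, 1/4] . pi = 0
  [1/4, -7/8, 1/8, 3/8] . pi = 0
  [3/8, 1/8, -3/4, 1/4] . pi = 0
  [1, 1, 1, 1] . pi = 1

Solving yields:
  pi_1 = 68/307
  pi_2 = 70/307
  pi_3 = 153/614
  pi_4 = 185/614

Verification (pi * P):
  68/307*1/4 + 70/307*1/8 + 153/614*1/4 + 185/614*1/4 = 68/307 = pi_1  (ok)
  68/307*1/4 + 70/307*1/8 + 153/614*1/8 + 185/614*3/8 = 70/307 = pi_2  (ok)
  68/307*3/8 + 70/307*1/8 + 153/614*1/4 + 185/614*1/4 = 153/614 = pi_3  (ok)
  68/307*1/8 + 70/307*5/8 + 153/614*3/8 + 185/614*1/8 = 185/614 = pi_4  (ok)

Answer: 68/307 70/307 153/614 185/614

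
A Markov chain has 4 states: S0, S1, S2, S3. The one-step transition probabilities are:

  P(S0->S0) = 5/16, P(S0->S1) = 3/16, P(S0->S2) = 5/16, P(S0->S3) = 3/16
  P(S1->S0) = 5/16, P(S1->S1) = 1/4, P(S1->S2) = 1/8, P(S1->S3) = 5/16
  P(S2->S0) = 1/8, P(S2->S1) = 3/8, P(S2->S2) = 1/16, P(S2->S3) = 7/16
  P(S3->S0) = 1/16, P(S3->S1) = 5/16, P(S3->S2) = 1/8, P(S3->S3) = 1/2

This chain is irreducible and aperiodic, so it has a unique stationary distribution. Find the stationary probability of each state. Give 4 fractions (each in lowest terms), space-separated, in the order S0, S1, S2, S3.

The stationary distribution satisfies pi = pi * P, i.e.:
  pi_S0 = 5/16*pi_S0 + 5/16*pi_S1 + 1/8*pi_S2 + 1/16*pi_S3
  pi_S1 = 3/16*pi_S0 + 1/4*pi_S1 + 3/8*pi_S2 + 5/16*pi_S3
  pi_S2 = 5/16*pi_S0 + 1/8*pi_S1 + 1/16*pi_S2 + 1/8*pi_S3
  pi_S3 = 3/16*pi_S0 + 5/16*pi_S1 + 7/16*pi_S2 + 1/2*pi_S3
with normalization: pi_S0 + pi_S1 + pi_S2 + pi_S3 = 1.

Using the first 3 balance equations plus normalization, the linear system A*pi = b is:
  [-11/16, 5/16, 1/8, 1/16] . pi = 0
  [3/16, -3/4, 3/8, 5/16] . pi = 0
  [5/16, 1/8, -15/16, 1/8] . pi = 0
  [1, 1, 1, 1] . pi = 1

Solving yields:
  pi_S0 = 671/3541
  pi_S1 = 994/3541
  pi_S2 = 535/3541
  pi_S3 = 1341/3541

Verification (pi * P):
  671/3541*5/16 + 994/3541*5/16 + 535/3541*1/8 + 1341/3541*1/16 = 671/3541 = pi_S0  (ok)
  671/3541*3/16 + 994/3541*1/4 + 535/3541*3/8 + 1341/3541*5/16 = 994/3541 = pi_S1  (ok)
  671/3541*5/16 + 994/3541*1/8 + 535/3541*1/16 + 1341/3541*1/8 = 535/3541 = pi_S2  (ok)
  671/3541*3/16 + 994/3541*5/16 + 535/3541*7/16 + 1341/3541*1/2 = 1341/3541 = pi_S3  (ok)

Answer: 671/3541 994/3541 535/3541 1341/3541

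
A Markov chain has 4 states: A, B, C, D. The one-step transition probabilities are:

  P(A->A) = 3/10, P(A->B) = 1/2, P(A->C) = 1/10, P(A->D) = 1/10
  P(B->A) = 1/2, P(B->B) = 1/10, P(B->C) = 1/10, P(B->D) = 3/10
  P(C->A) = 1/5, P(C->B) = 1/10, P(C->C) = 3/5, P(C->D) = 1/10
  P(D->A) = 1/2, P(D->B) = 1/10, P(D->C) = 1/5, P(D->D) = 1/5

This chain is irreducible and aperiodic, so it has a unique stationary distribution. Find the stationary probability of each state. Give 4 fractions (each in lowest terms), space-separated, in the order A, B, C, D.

The stationary distribution satisfies pi = pi * P, i.e.:
  pi_A = 3/10*pi_A + 1/2*pi_B + 1/5*pi_C + 1/2*pi_D
  pi_B = 1/2*pi_A + 1/10*pi_B + 1/10*pi_C + 1/10*pi_D
  pi_C = 1/10*pi_A + 1/10*pi_B + 3/5*pi_C + 1/5*pi_D
  pi_D = 1/10*pi_A + 3/10*pi_B + 1/10*pi_C + 1/5*pi_D
with normalization: pi_A + pi_B + pi_C + pi_D = 1.

Using the first 3 balance equations plus normalization, the linear system A*pi = b is:
  [-7/10, 1/2, 1/5, 1/2] . pi = 0
  [1/2, -9/10, 1/10, 1/10] . pi = 0
  [1/10, 1/10, -2/5, 1/5] . pi = 0
  [1, 1, 1, 1] . pi = 1

Solving yields:
  pi_A = 81/226
  pi_B = 55/226
  pi_C = 79/339
  pi_D = 56/339

Verification (pi * P):
  81/226*3/10 + 55/226*1/2 + 79/339*1/5 + 56/339*1/2 = 81/226 = pi_A  (ok)
  81/226*1/2 + 55/226*1/10 + 79/339*1/10 + 56/339*1/10 = 55/226 = pi_B  (ok)
  81/226*1/10 + 55/226*1/10 + 79/339*3/5 + 56/339*1/5 = 79/339 = pi_C  (ok)
  81/226*1/10 + 55/226*3/10 + 79/339*1/10 + 56/339*1/5 = 56/339 = pi_D  (ok)

Answer: 81/226 55/226 79/339 56/339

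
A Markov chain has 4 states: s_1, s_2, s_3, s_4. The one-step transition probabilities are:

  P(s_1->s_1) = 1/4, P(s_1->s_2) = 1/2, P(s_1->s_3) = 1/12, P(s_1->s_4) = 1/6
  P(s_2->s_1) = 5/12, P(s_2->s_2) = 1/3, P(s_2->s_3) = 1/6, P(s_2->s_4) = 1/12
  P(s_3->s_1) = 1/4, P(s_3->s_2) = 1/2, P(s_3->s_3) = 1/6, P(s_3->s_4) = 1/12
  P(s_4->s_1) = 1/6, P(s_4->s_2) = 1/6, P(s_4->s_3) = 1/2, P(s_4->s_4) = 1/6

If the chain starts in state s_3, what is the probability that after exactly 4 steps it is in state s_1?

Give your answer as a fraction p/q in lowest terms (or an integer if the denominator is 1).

Computing P^4 by repeated multiplication:
P^1 =
  s_1: [1/4, 1/2, 1/12, 1/6]
  s_2: [5/12, 1/3, 1/6, 1/12]
  s_3: [1/4, 1/2, 1/6, 1/12]
  s_4: [1/6, 1/6, 1/2, 1/6]
P^2 =
  s_1: [23/72, 13/36, 29/144, 17/144]
  s_2: [43/144, 5/12, 23/144, 1/8]
  s_3: [47/144, 7/18, 25/144, 1/9]
  s_4: [19/72, 5/12, 5/24, 1/9]
P^3 =
  s_1: [173/576, 173/432, 155/864, 23/192]
  s_2: [89/288, 7/18, 317/1728, 205/1728]
  s_3: [11/36, 43/108, 305/1728, 23/192]
  s_4: [67/216, 85/216, 157/864, 11/96]
P^4 =
  s_1: [6361/20736, 2039/5184, 1255/6912, 409/3456]
  s_2: [6323/20736, 2051/5184, 1871/10368, 2467/20736]
  s_3: [6353/20736, 2041/5184, 313/1728, 821/6912]
  s_4: [3173/10368, 1027/2592, 29/162, 1231/10368]

(P^4)[s_3 -> s_1] = 6353/20736

Answer: 6353/20736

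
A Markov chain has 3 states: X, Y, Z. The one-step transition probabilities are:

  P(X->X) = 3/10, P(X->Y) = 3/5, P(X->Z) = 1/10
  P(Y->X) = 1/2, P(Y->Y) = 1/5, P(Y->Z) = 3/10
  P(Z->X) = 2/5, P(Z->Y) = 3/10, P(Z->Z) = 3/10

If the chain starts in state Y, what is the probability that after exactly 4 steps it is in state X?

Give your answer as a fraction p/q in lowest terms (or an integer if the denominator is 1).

Answer: 1981/5000

Derivation:
Computing P^4 by repeated multiplication:
P^1 =
  X: [3/10, 3/5, 1/10]
  Y: [1/2, 1/5, 3/10]
  Z: [2/5, 3/10, 3/10]
P^2 =
  X: [43/100, 33/100, 6/25]
  Y: [37/100, 43/100, 1/5]
  Z: [39/100, 39/100, 11/50]
P^3 =
  X: [39/100, 99/250, 107/500]
  Y: [203/500, 46/125, 113/500]
  Z: [2/5, 189/500, 111/500]
P^4 =
  X: [2003/5000, 1887/5000, 111/500]
  Y: [1981/5000, 77/200, 547/2500]
  Z: [1989/5000, 1911/5000, 11/50]

(P^4)[Y -> X] = 1981/5000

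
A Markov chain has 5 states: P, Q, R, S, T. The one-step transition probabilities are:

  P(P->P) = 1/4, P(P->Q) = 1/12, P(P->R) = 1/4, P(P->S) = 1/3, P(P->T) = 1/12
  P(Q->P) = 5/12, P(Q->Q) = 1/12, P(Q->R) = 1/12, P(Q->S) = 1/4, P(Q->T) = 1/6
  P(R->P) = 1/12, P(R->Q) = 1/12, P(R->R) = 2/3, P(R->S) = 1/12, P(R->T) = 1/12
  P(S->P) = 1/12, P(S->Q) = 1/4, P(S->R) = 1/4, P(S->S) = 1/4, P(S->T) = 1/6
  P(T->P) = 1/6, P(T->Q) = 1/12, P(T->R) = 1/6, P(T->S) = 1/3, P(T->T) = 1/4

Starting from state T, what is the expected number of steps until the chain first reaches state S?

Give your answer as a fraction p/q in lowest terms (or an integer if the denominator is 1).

Answer: 9648/2309

Derivation:
Let h_i = expected steps to first reach S from state i.
Boundary: h_S = 0.
First-step equations for the other states:
  h_P = 1 + 1/4*h_P + 1/12*h_Q + 1/4*h_R + 1/3*h_S + 1/12*h_T
  h_Q = 1 + 5/12*h_P + 1/12*h_Q + 1/12*h_R + 1/4*h_S + 1/6*h_T
  h_R = 1 + 1/12*h_P + 1/12*h_Q + 2/3*h_R + 1/12*h_S + 1/12*h_T
  h_T = 1 + 1/6*h_P + 1/12*h_Q + 1/6*h_R + 1/3*h_S + 1/4*h_T

Substituting h_S = 0 and rearranging gives the linear system (I - Q) h = 1:
  [3/4, -1/12, -1/4, -1/12] . (h_P, h_Q, h_R, h_T) = 1
  [-5/12, 11/12, -1/12, -1/6] . (h_P, h_Q, h_R, h_T) = 1
  [-1/12, -1/12, 1/3, -1/12] . (h_P, h_Q, h_R, h_T) = 1
  [-1/6, -1/12, -1/6, 3/4] . (h_P, h_Q, h_R, h_T) = 1

Solving yields:
  h_P = 10080/2309
  h_Q = 10164/2309
  h_R = 14400/2309
  h_T = 9648/2309

Starting state is T, so the expected hitting time is h_T = 9648/2309.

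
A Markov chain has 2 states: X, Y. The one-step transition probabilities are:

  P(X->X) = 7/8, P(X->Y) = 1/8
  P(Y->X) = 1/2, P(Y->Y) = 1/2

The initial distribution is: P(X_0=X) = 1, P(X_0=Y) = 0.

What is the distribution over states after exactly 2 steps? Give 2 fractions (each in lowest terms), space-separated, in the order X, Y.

Answer: 53/64 11/64

Derivation:
Propagating the distribution step by step (d_{t+1} = d_t * P):
d_0 = (X=1, Y=0)
  d_1[X] = 1*7/8 + 0*1/2 = 7/8
  d_1[Y] = 1*1/8 + 0*1/2 = 1/8
d_1 = (X=7/8, Y=1/8)
  d_2[X] = 7/8*7/8 + 1/8*1/2 = 53/64
  d_2[Y] = 7/8*1/8 + 1/8*1/2 = 11/64
d_2 = (X=53/64, Y=11/64)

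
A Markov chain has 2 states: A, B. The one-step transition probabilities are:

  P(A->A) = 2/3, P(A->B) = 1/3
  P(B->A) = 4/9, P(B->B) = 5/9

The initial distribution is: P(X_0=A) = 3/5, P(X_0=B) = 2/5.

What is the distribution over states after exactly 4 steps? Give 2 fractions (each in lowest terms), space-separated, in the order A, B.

Propagating the distribution step by step (d_{t+1} = d_t * P):
d_0 = (A=3/5, B=2/5)
  d_1[A] = 3/5*2/3 + 2/5*4/9 = 26/45
  d_1[B] = 3/5*1/3 + 2/5*5/9 = 19/45
d_1 = (A=26/45, B=19/45)
  d_2[A] = 26/45*2/3 + 19/45*4/9 = 232/405
  d_2[B] = 26/45*1/3 + 19/45*5/9 = 173/405
d_2 = (A=232/405, B=173/405)
  d_3[A] = 232/405*2/3 + 173/405*4/9 = 2084/3645
  d_3[B] = 232/405*1/3 + 173/405*5/9 = 1561/3645
d_3 = (A=2084/3645, B=1561/3645)
  d_4[A] = 2084/3645*2/3 + 1561/3645*4/9 = 18748/32805
  d_4[B] = 2084/3645*1/3 + 1561/3645*5/9 = 14057/32805
d_4 = (A=18748/32805, B=14057/32805)

Answer: 18748/32805 14057/32805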